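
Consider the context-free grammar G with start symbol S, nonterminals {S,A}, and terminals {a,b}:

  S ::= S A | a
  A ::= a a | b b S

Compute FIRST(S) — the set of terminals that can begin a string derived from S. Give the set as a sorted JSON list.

Compute FIRST by fixpoint:
[1]
  A via A→a a: +{a}
  A via A→b b S: +{b}
  S via S→a: +{a}
  FIRST[S]={a}  FIRST[A]={a,b}
[2] (no change)
  FIRST[S]={a}  FIRST[A]={a,b}

FIRST(S) = ["a"]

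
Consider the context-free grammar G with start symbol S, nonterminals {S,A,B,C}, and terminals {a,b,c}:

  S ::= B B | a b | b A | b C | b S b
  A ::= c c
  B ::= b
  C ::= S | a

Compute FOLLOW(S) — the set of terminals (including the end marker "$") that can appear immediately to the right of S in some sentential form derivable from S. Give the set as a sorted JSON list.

FIRST sets, iterate to fixpoint:
[1]
  A via A→c c: +{c}
  B via B→b: +{b}
  C via C→a: +{a}
  S via S→B B: +{b}
  S via S→a b: +{a}
  FIRST[S]={a,b}  FIRST[A]={c}  FIRST[B]={b}  FIRST[C]={a}
[2]
  C via C→S: +{b}
  FIRST[S]={a,b}  FIRST[A]={c}  FIRST[B]={b}  FIRST[C]={a,b}
[3] (stable)
  FIRST[S]={a,b}  FIRST[A]={c}  FIRST[B]={b}  FIRST[C]={a,b}

FOLLOW sets:
FOLLOW(S) := {$}
iter 1:
  S→B B: FOLLOW(B) ⊇ FIRST(B) = {b}; new: +{b}
  S→B B: FOLLOW(B) ⊇ FOLLOW(S) ⊇ {$}; new: +{$}
  S→b A: FOLLOW(A) ⊇ FOLLOW(S) ⊇ {$}; new: +{$}
  S→b C: FOLLOW(C) ⊇ FOLLOW(S) ⊇ {$}; new: +{$}
  S→b S b: FOLLOW(S) ⊇ FIRST(b) = {b}; new: +{b}
  S: {$,b}  A: {$}  B: {$,b}  C: {$}
iter 2:
  S→b A: FOLLOW(A) ⊇ FOLLOW(S) ⊇ {$,b}; new: +{b}
  S→b C: FOLLOW(C) ⊇ FOLLOW(S) ⊇ {$,b}; new: +{b}
  S: {$,b}  A: {$,b}  B: {$,b}  C: {$,b}
iter 3: (stable)
  S: {$,b}  A: {$,b}  B: {$,b}  C: {$,b}

FOLLOW(S) = ["$", "b"]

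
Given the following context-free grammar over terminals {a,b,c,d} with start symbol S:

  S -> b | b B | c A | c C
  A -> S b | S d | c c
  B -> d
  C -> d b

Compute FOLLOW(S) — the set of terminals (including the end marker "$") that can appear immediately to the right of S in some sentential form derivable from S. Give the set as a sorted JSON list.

Compute FIRST by fixpoint:
[1]
  A via A→c c: +{c}
  B via B→d: +{d}
  C via C→d b: +{d}
  S via S→b: +{b}
  S via S→c A: +{c}
  FIRST(S)={b,c}  FIRST(A)={c}  FIRST(B)={d}  FIRST(C)={d}
[2]
  A via A→S b: +{b}
  FIRST(S)={b,c}  FIRST(A)={b,c}  FIRST(B)={d}  FIRST(C)={d}
[3] — fixpoint
  FIRST(S)={b,c}  FIRST(A)={b,c}  FIRST(B)={d}  FIRST(C)={d}

FOLLOW iteration:
FOLLOW(S) := {$}
iter 1:
  A→S b: FOLLOW(S) ⊇ FIRST(b) = {b}; new: +{b}
  A→S d: FOLLOW(S) ⊇ FIRST(d) = {d}; new: +{d}
  S→b B: FOLLOW(B) ⊇ FOLLOW(S) ⊇ {$,b,d}; new: +{$,b,d}
  S→c A: FOLLOW(A) ⊇ FOLLOW(S) ⊇ {$,b,d}; new: +{$,b,d}
  S→c C: FOLLOW(C) ⊇ FOLLOW(S) ⊇ {$,b,d}; new: +{$,b,d}
  FOLLOW(S)={$,b,d}  FOLLOW(A)={$,b,d}  FOLLOW(B)={$,b,d}  FOLLOW(C)={$,b,d}
iter 2: (no change)
  FOLLOW(S)={$,b,d}  FOLLOW(A)={$,b,d}  FOLLOW(B)={$,b,d}  FOLLOW(C)={$,b,d}

FOLLOW(S) = ["$", "b", "d"]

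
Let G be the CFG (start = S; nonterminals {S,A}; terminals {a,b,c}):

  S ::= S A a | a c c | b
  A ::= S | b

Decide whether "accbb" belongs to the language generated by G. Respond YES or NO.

CNF form of G:
  S -> S X4 | T0 X5 | b
  A -> S X2 | T0 X3 | b
  T0 -> a
  T1 -> c
  X2 -> A T0
  X3 -> T1 T1
  X4 -> A T0
  X5 -> T1 T1

CYK table (by increasing span):
  [0..0]={T0}  "a"  orig:{}
  [1..1]={T1}  "c"  orig:{}
  [2..2]={T1}  "c"  orig:{}
  [3..3]={A,S}  "b"
  [4..4]={A,S}  "b"
  [0..1]=∅  "ac"
  [1..2]={X3,X5}  "cc"  orig:{}
  [2..3]=∅  "cb"
  [3..4]=∅  "bb"
  [0..2]={A,S}  "acc"
  [1..3]=∅  "ccb"
  [2..4]=∅  "cbb"
  [0..3]=∅  "accb"
  [1..4]=∅  "ccbb"
  [0..4]=∅  "accbb"

S ∉ T[0,4] ⇒ NO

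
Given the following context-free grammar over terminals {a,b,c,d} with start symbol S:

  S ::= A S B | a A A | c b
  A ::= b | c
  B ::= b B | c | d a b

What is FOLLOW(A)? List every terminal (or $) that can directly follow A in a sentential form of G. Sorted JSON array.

Compute FIRST by fixpoint:
pass 1:
  A via A→b: +{b}
  A via A→c: +{c}
  B via B→b B: +{b}
  B via B→c: +{c}
  B via B→d a b: +{d}
  S via S→A S B: +{b,c}
  S via S→a A A: +{a}
  FIRST(S)={a,b,c}  FIRST(A)={b,c}  FIRST(B)={b,c,d}
pass 2: (stable)
  FIRST(S)={a,b,c}  FIRST(A)={b,c}  FIRST(B)={b,c,d}

Compute FOLLOW by fixpoint:
FOLLOW(S) := {$}
[1]
  S→A S B: FOLLOW(A) ⊇ FIRST(S) = {a,b,c}; new: +{a,b,c}
  S→A S B: FOLLOW(S) ⊇ FIRST(B) = {b,c,d}; new: +{b,c,d}
  S→A S B: FOLLOW(B) ⊇ FOLLOW(S) ⊇ {$,b,c,d}; new: +{$,b,c,d}
  S→a A A: FOLLOW(A) ⊇ FOLLOW(S) ⊇ {$,b,c,d}; new: +{$,d}
  S: {$,b,c,d}  A: {$,a,b,c,d}  B: {$,b,c,d}
[2] — fixpoint
  S: {$,b,c,d}  A: {$,a,b,c,d}  B: {$,b,c,d}

FOLLOW(A) = ["$", "a", "b", "c", "d"]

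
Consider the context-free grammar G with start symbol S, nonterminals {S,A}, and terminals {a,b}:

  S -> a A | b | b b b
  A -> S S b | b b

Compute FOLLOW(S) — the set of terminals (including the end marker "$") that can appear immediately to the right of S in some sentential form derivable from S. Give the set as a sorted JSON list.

Compute FIRST by fixpoint:
iter 1:
  A via A→b b: +{b}
  S via S→a A: +{a}
  S via S→b: +{b}
  S: {a,b}  A: {b}
iter 2:
  A via A→S S b: +{a}
  S: {a,b}  A: {a,b}
iter 3: (stable)
  S: {a,b}  A: {a,b}

FOLLOW sets:
initialize: $ ∈ FOLLOW(S)
round 1:
  A→S S b: FOLLOW(S) ⊇ FIRST(S) = {a,b}; new: +{a,b}
  S→a A: FOLLOW(A) ⊇ FOLLOW(S) ⊇ {$,a,b}; new: +{$,a,b}
  FOLLOW(S)={$,a,b}  FOLLOW(A)={$,a,b}
round 2: (stable)
  FOLLOW(S)={$,a,b}  FOLLOW(A)={$,a,b}

FOLLOW(S) = ["$", "a", "b"]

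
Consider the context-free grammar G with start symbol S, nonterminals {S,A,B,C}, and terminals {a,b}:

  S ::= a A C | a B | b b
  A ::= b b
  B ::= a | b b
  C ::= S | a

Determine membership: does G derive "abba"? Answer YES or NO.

Convert to CNF:
  S -> T0 T0 | T1 B | T1 X3
  A -> T0 T0
  B -> T0 T0 | a
  C -> T0 T0 | T1 B | T1 X2 | a
  T0 -> b
  T1 -> a
  X2 -> A C
  X3 -> A C

CYK fill:
  cell(0,0) a: {B,C,T1}  orig:{B,C}
  cell(1,1) b: {T0}  orig:{}
  cell(2,2) b: {T0}  orig:{}
  cell(3,3) a: {B,C,T1}  orig:{B,C}
  cell(0,1) ab: ∅
  cell(1,2) bb: {A,B,C,S}
  cell(2,3) ba: ∅
  cell(0,2) abb: {C,S}
  cell(1,3) bba: {X2,X3}  orig:{}
  cell(0,3) abba: {C,S}

S ∈ T[0,3] ⇒ YES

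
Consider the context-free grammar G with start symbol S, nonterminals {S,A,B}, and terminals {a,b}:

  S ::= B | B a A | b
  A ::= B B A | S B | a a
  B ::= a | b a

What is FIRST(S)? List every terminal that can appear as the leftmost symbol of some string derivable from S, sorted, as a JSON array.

FIRST sets, iterate to fixpoint:
iter 1:
  A via A→a a: +{a}
  B via B→a: +{a}
  B via B→b a: +{b}
  S via S→B: +{a,b}
  FIRST[S]={a,b}  FIRST[A]={a}  FIRST[B]={a,b}
iter 2:
  A via A→B B A: +{b}
  FIRST[S]={a,b}  FIRST[A]={a,b}  FIRST[B]={a,b}
iter 3: — fixpoint
  FIRST[S]={a,b}  FIRST[A]={a,b}  FIRST[B]={a,b}

FIRST(S) = ["a", "b"]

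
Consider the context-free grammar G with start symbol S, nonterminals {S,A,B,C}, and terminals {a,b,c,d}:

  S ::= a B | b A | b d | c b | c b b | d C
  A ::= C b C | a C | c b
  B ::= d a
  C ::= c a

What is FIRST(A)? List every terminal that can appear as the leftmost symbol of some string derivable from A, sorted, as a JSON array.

FIRST sets, iterate to fixpoint:
[1]
  A via A→a C: +{a}
  A via A→c b: +{c}
  B via B→d a: +{d}
  C via C→c a: +{c}
  S via S→a B: +{a}
  S via S→b A: +{b}
  S via S→c b: +{c}
  S via S→d C: +{d}
  S: {a,b,c,d}  A: {a,c}  B: {d}  C: {c}
[2] done
  S: {a,b,c,d}  A: {a,c}  B: {d}  C: {c}

FIRST(A) = ["a", "c"]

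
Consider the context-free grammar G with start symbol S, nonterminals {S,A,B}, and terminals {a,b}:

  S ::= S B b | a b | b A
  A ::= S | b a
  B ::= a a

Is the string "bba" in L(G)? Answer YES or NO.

CNF form of G:
  S -> S X3 | T0 A | T1 T0
  A -> S X2 | T0 A | T0 T1 | T1 T0
  B -> T1 T1
  T0 -> b
  T1 -> a
  X2 -> B T0
  X3 -> B T0

CYK table (by increasing span):
  cell(0,0) b: {T0}  orig:{}
  cell(1,1) b: {T0}  orig:{}
  cell(2,2) a: {T1}  orig:{}
  cell(0,1) bb: ∅
  cell(1,2) ba: {A}
  cell(0,2) bba: {A,S}

S ∈ T[0,2] ⇒ YES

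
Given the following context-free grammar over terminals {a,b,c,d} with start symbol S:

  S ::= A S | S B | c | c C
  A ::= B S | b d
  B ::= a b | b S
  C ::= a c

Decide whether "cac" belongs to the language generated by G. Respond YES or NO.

CNF form of G:
  S -> A S | S B | T3 C | c
  A -> B S | T0 T1
  B -> T0 S | T2 T0
  C -> T2 T3
  T0 -> b
  T1 -> d
  T2 -> a
  T3 -> c

CYK table (by increasing span):
  cell(0,0) c: {S,T3}  orig:{S}
  cell(1,1) a: {T2}  orig:{}
  cell(2,2) c: {S,T3}  orig:{S}
  cell(0,1) ca: ∅
  cell(1,2) ac: {C}
  cell(0,2) cac: {S}

S ∈ T[0,2] ⇒ YES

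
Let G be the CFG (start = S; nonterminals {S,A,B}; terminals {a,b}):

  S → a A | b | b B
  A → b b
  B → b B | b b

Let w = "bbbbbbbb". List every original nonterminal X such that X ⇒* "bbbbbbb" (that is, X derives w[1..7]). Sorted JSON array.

Convert to CNF:
  S -> T0 B | T1 A | b
  A -> T0 T0
  B -> T0 B | T0 T0
  T0 -> b
  T1 -> a

CYK fill — only the sub-triangle for w[1..7]:
  cell(1,1) b: {S,T0}  orig:{S}
  cell(2,2) b: {S,T0}  orig:{S}
  cell(3,3) b: {S,T0}  orig:{S}
  cell(4,4) b: {S,T0}  orig:{S}
  cell(5,5) b: {S,T0}  orig:{S}
  cell(6,6) b: {S,T0}  orig:{S}
  cell(7,7) b: {S,T0}  orig:{S}
  cell(1,2) bb: {A,B}
  cell(2,3) bb: {A,B}
  cell(3,4) bb: {A,B}
  cell(4,5) bb: {A,B}
  cell(5,6) bb: {A,B}
  cell(6,7) bb: {A,B}
  cell(1,3) bbb: {B,S}
  cell(2,4) bbb: {B,S}
  cell(3,5) bbb: {B,S}
  cell(4,6) bbb: {B,S}
  cell(5,7) bbb: {B,S}
  cell(1,4) bbbb: {B,S}
  cell(2,5) bbbb: {B,S}
  cell(3,6) bbbb: {B,S}
  cell(4,7) bbbb: {B,S}
  cell(1,5) bbbbb: {B,S}
  cell(2,6) bbbbb: {B,S}
  cell(3,7) bbbbb: {B,S}
  cell(1,6) bbbbbb: {B,S}
  cell(2,7) bbbbbb: {B,S}
  cell(1,7) bbbbbbb: {B,S}

Original NTs in T[1,7] deriving "bbbbbbb": ["B", "S"]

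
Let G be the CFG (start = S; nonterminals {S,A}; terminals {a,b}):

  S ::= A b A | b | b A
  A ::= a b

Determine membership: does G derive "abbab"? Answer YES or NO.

CNF form of G:
  S -> A X2 | T1 A | b
  A -> T0 T1
  T0 -> a
  T1 -> b
  X2 -> T1 A

Fill CYK table bottom-up:
  [0..0]={T0}  "a"  orig:{}
  [1..1]={S,T1}  "b"  orig:{S}
  [2..2]={S,T1}  "b"  orig:{S}
  [3..3]={T0}  "a"  orig:{}
  [4..4]={S,T1}  "b"  orig:{S}
  [0..1]={A}  "ab"
  [1..2]=∅  "bb"
  [2..3]=∅  "ba"
  [3..4]={A}  "ab"
  [0..2]=∅  "abb"
  [1..3]=∅  "bba"
  [2..4]={S,X2}  "bab"  orig:{S}
  [0..3]=∅  "abba"
  [1..4]=∅  "bbab"
  [0..4]={S}  "abbab"

S ∈ T[0,4] ⇒ YES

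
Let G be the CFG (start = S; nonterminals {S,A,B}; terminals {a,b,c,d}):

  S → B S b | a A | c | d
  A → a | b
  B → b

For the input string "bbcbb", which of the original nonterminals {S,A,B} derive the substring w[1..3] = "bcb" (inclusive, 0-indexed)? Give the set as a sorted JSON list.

Convert to CNF:
  S -> B X2 | T1 A | c | d
  A -> a | b
  B -> b
  T0 -> b
  T1 -> a
  X2 -> S T0

Fill CYK table bottom-up, restricted to cells inside w[1..3]:
  T[1,1] 'b' = {A,B,T0}  orig:{A,B}
  T[2,2] 'c' = {S}
  T[3,3] 'b' = {A,B,T0}  orig:{A,B}
  T[1,2] 'bc' = ∅
  T[2,3] 'cb' = {X2}  orig:{}
  T[1,3] 'bcb' = {S}

Original NTs in T[1,3] deriving "bcb": ["S"]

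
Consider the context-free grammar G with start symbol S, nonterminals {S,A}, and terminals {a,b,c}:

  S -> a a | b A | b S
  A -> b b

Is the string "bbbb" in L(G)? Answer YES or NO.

Convert to CNF:
  S -> T0 A | T0 S | T1 T1
  A -> T0 T0
  T0 -> b
  T1 -> a

Fill CYK table bottom-up:
  [0..0]={T0}  "b"  orig:{}
  [1..1]={T0}  "b"  orig:{}
  [2..2]={T0}  "b"  orig:{}
  [3..3]={T0}  "b"  orig:{}
  [0..1]={A}  "bb"
  [1..2]={A}  "bb"
  [2..3]={A}  "bb"
  [0..2]={S}  "bbb"
  [1..3]={S}  "bbb"
  [0..3]={S}  "bbbb"

S ∈ T[0,3] ⇒ YES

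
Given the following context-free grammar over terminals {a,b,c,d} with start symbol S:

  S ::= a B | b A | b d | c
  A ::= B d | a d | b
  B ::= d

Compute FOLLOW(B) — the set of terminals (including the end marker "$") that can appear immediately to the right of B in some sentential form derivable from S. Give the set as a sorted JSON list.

FIRST sets, iterate to fixpoint:
round 1:
  A via A→a d: +{a}
  A via A→b: +{b}
  B via B→d: +{d}
  S via S→a B: +{a}
  S via S→b A: +{b}
  S via S→c: +{c}
  S: {a,b,c}  A: {a,b}  B: {d}
round 2:
  A via A→B d: +{d}
  S: {a,b,c}  A: {a,b,d}  B: {d}
round 3: (no change)
  S: {a,b,c}  A: {a,b,d}  B: {d}

FOLLOW iteration:
FOLLOW(S) := {$}
pass 1:
  A→B d: FOLLOW(B) ⊇ FIRST(d) = {d}; new: +{d}
  S→a B: FOLLOW(B) ⊇ FOLLOW(S) ⊇ {$}; new: +{$}
  S→b A: FOLLOW(A) ⊇ FOLLOW(S) ⊇ {$}; new: +{$}
  FOLLOW[S]={$}  FOLLOW[A]={$}  FOLLOW[B]={$,d}
pass 2: (no change)
  FOLLOW[S]={$}  FOLLOW[A]={$}  FOLLOW[B]={$,d}

FOLLOW(B) = ["$", "d"]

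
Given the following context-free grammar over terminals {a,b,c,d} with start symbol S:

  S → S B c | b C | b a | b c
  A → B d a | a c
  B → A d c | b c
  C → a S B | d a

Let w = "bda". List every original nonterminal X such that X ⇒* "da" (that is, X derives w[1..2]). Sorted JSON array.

CNF form of G:
  S -> S X7 | T3 C | T3 T1 | T3 T2
  A -> B X4 | T1 T2
  B -> A X5 | T3 T2
  C -> T0 T1 | T1 X6
  T0 -> d
  T1 -> a
  T2 -> c
  T3 -> b
  X4 -> T0 T1
  X5 -> T0 T2
  X6 -> S B
  X7 -> B T2

CYK fill (cells [i..j] with 1 ≤ i ≤ j ≤ 2 only):
  T[1,1] 'd' = {T0}  orig:{}
  T[2,2] 'a' = {T1}  orig:{}
  T[1,2] 'da' = {C,X4}  orig:{C}

Original NTs in T[1,2] deriving "da": ["C"]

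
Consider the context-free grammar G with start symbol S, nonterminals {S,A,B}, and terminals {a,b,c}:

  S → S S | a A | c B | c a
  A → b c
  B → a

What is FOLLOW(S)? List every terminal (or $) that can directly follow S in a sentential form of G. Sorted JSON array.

Compute FIRST by fixpoint:
[1]
  A via A→b c: +{b}
  B via B→a: +{a}
  S via S→a A: +{a}
  S via S→c B: +{c}
  S: {a,c}  A: {b}  B: {a}
[2] — fixpoint
  S: {a,c}  A: {b}  B: {a}

FOLLOW iteration:
seed FOLLOW(S) with $
pass 1:
  S→S S: FOLLOW(S) ⊇ FIRST(S) = {a,c}; new: +{a,c}
  S→a A: FOLLOW(A) ⊇ FOLLOW(S) ⊇ {$,a,c}; new: +{$,a,c}
  S→c B: FOLLOW(B) ⊇ FOLLOW(S) ⊇ {$,a,c}; new: +{$,a,c}
  S: {$,a,c}  A: {$,a,c}  B: {$,a,c}
pass 2: (stable)
  S: {$,a,c}  A: {$,a,c}  B: {$,a,c}

FOLLOW(S) = ["$", "a", "c"]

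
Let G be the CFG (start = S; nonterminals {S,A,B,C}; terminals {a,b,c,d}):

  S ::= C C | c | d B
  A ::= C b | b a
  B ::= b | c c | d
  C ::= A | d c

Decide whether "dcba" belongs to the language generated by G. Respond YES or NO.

CNF form of G:
  S -> C C | T3 B | c
  A -> C T0 | T0 T1
  B -> T2 T2 | b | d
  C -> C T0 | T0 T1 | T3 T2
  T0 -> b
  T1 -> a
  T2 -> c
  T3 -> d

CYK fill:
  [0..0]={B,T3}  "d"  orig:{B}
  [1..1]={S,T2}  "c"  orig:{S}
  [2..2]={B,T0}  "b"  orig:{B}
  [3..3]={T1}  "a"  orig:{}
  [0..1]={C}  "dc"
  [1..2]=∅  "cb"
  [2..3]={A,C}  "ba"
  [0..2]={A,C}  "dcb"
  [1..3]=∅  "cba"
  [0..3]={S}  "dcba"

S ∈ T[0,3] ⇒ YES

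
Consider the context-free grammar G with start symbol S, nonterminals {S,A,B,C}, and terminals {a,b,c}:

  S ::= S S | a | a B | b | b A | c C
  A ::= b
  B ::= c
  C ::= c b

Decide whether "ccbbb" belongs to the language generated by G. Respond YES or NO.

CNF form of G:
  S -> S S | T0 C | T1 A | T2 B | a | b
  A -> b
  B -> c
  C -> T0 T1
  T0 -> c
  T1 -> b
  T2 -> a

Fill CYK table bottom-up:
  cell(0,0) c: {B,T0}  orig:{B}
  cell(1,1) c: {B,T0}  orig:{B}
  cell(2,2) b: {A,S,T1}  orig:{A,S}
  cell(3,3) b: {A,S,T1}  orig:{A,S}
  cell(4,4) b: {A,S,T1}  orig:{A,S}
  cell(0,1) cc: ∅
  cell(1,2) cb: {C}
  cell(2,3) bb: {S}
  cell(3,4) bb: {S}
  cell(0,2) ccb: {S}
  cell(1,3) cbb: ∅
  cell(2,4) bbb: {S}
  cell(0,3) ccbb: {S}
  cell(1,4) cbbb: ∅
  cell(0,4) ccbbb: {S}

S ∈ T[0,4] ⇒ YES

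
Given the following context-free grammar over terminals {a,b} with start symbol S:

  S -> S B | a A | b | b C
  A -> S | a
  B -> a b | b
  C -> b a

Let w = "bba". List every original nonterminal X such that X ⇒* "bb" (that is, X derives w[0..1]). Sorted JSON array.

Convert to CNF:
  S -> S B | T0 A | T1 C | b
  A -> S B | T0 A | T1 C | a | b
  B -> T0 T1 | b
  C -> T1 T0
  T0 -> a
  T1 -> b

Fill CYK table bottom-up (cells [i..j] with 0 ≤ i ≤ j ≤ 1 only):
  cell(0,0) b: {A,B,S,T1}  orig:{A,B,S}
  cell(1,1) b: {A,B,S,T1}  orig:{A,B,S}
  cell(0,1) bb: {A,S}

Original NTs in T[0,1] deriving "bb": ["A", "S"]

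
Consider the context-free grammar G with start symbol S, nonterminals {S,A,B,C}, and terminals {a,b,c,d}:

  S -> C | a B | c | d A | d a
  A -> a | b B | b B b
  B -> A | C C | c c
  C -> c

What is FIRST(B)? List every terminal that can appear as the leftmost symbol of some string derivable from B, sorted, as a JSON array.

FIRST sets, iterate to fixpoint:
round 1:
  A via A→a: +{a}
  A via A→b B: +{b}
  B via B→A: +{a,b}
  B via B→c c: +{c}
  C via C→c: +{c}
  S via S→C: +{c}
  S via S→a B: +{a}
  S via S→d A: +{d}
  FIRST(S)={a,c,d}  FIRST(A)={a,b}  FIRST(B)={a,b,c}  FIRST(C)={c}
round 2: (stable)
  FIRST(S)={a,c,d}  FIRST(A)={a,b}  FIRST(B)={a,b,c}  FIRST(C)={c}

FIRST(B) = ["a", "b", "c"]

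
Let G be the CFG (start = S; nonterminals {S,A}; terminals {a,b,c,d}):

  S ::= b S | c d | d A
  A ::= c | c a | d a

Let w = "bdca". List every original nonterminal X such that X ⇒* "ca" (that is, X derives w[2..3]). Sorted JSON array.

CNF form of G:
  S -> T0 T2 | T2 A | T3 S
  A -> T0 T1 | T2 T1 | c
  T0 -> c
  T1 -> a
  T2 -> d
  T3 -> b

Fill CYK table bottom-up — only the sub-triangle for w[2..3]:
  [2..2]={A,T0}  "c"  orig:{A}
  [3..3]={T1}  "a"  orig:{}
  [2..3]={A}  "ca"

Original NTs in T[2,3] deriving "ca": ["A"]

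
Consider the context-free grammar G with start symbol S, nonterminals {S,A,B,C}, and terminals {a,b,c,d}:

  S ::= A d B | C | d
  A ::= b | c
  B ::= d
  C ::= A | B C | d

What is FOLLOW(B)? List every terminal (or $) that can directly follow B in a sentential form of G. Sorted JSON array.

FIRST sets, iterate to fixpoint:
round 1:
  A via A→b: +{b}
  A via A→c: +{c}
  B via B→d: +{d}
  C via C→A: +{b,c}
  C via C→B C: +{d}
  S via S→A d B: +{b,c}
  S via S→C: +{d}
  FIRST(S)={b,c,d}  FIRST(A)={b,c}  FIRST(B)={d}  FIRST(C)={b,c,d}
round 2: — fixpoint
  FIRST(S)={b,c,d}  FIRST(A)={b,c}  FIRST(B)={d}  FIRST(C)={b,c,d}

FOLLOW iteration:
initialize: $ ∈ FOLLOW(S)
[1]
  C→B C: FOLLOW(B) ⊇ FIRST(C) = {b,c,d}; new: +{b,c,d}
  S→A d B: FOLLOW(A) ⊇ FIRST(d) = {d}; new: +{d}
  S→A d B: FOLLOW(B) ⊇ FOLLOW(S) ⊇ {$}; new: +{$}
  S→C: FOLLOW(C) ⊇ FOLLOW(S) ⊇ {$}; new: +{$}
  FOLLOW[S]={$}  FOLLOW[A]={d}  FOLLOW[B]={$,b,c,d}  FOLLOW[C]={$}
[2]
  C→A: FOLLOW(A) ⊇ FOLLOW(C) ⊇ {$}; new: +{$}
  FOLLOW[S]={$}  FOLLOW[A]={$,d}  FOLLOW[B]={$,b,c,d}  FOLLOW[C]={$}
[3] (no change)
  FOLLOW[S]={$}  FOLLOW[A]={$,d}  FOLLOW[B]={$,b,c,d}  FOLLOW[C]={$}

FOLLOW(B) = ["$", "b", "c", "d"]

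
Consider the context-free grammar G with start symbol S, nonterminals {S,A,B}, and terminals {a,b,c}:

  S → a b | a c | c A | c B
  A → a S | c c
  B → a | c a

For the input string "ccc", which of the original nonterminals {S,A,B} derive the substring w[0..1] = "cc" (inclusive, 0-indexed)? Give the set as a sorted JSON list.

Convert to CNF:
  S -> T0 T1 | T0 T2 | T1 A | T1 B
  A -> T0 S | T1 T1
  B -> T1 T0 | a
  T0 -> a
  T1 -> c
  T2 -> b

CYK fill (cells [i..j] with 0 ≤ i ≤ j ≤ 1 only):
  [0..0]={T1}  "c"  orig:{}
  [1..1]={T1}  "c"  orig:{}
  [0..1]={A}  "cc"

Original NTs in T[0,1] deriving "cc": ["A"]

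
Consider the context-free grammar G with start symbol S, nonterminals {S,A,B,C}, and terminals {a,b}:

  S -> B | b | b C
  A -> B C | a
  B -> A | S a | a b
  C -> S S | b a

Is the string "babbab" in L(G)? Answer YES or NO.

Convert to CNF:
  S -> B C | S T0 | T0 T1 | T1 C | a | b
  A -> B C | a
  B -> B C | S T0 | T0 T1 | a
  C -> S S | T1 T0
  T0 -> a
  T1 -> b

Fill CYK table bottom-up:
  cell(0,0) b: {S,T1}  orig:{S}
  cell(1,1) a: {A,B,S,T0}  orig:{A,B,S}
  cell(2,2) b: {S,T1}  orig:{S}
  cell(3,3) b: {S,T1}  orig:{S}
  cell(4,4) a: {A,B,S,T0}  orig:{A,B,S}
  cell(5,5) b: {S,T1}  orig:{S}
  cell(0,1) ba: {B,C,S}
  cell(1,2) ab: {B,C,S}
  cell(2,3) bb: {C}
  cell(3,4) ba: {B,C,S}
  cell(4,5) ab: {B,C,S}
  cell(0,2) bab: {C,S}
  cell(1,3) abb: {A,B,C,S}
  cell(2,4) bba: {C,S}
  cell(3,5) bab: {C,S}
  cell(0,3) babb: {A,B,C,S}
  cell(1,4) abba: {A,B,C,S}
  cell(2,5) bbab: {C,S}
  cell(0,4) babba: {A,B,C,S}
  cell(1,5) abbab: {A,B,C,S}
  cell(0,5) babbab: {A,B,C,S}

S ∈ T[0,5] ⇒ YES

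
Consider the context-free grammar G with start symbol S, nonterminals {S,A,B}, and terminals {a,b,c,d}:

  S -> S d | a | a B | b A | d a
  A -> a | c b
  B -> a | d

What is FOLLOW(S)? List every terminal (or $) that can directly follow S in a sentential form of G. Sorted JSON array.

FIRST iteration:
pass 1:
  A via A→a: +{a}
  A via A→c b: +{c}
  B via B→a: +{a}
  B via B→d: +{d}
  S via S→a: +{a}
  S via S→b A: +{b}
  S via S→d a: +{d}
  FIRST(S)={a,b,d}  FIRST(A)={a,c}  FIRST(B)={a,d}
pass 2: (stable)
  FIRST(S)={a,b,d}  FIRST(A)={a,c}  FIRST(B)={a,d}

Compute FOLLOW by fixpoint:
FOLLOW(S) := {$}
round 1:
  S→S d: FOLLOW(S) ⊇ FIRST(d) = {d}; new: +{d}
  S→a B: FOLLOW(B) ⊇ FOLLOW(S) ⊇ {$,d}; new: +{$,d}
  S→b A: FOLLOW(A) ⊇ FOLLOW(S) ⊇ {$,d}; new: +{$,d}
  S: {$,d}  A: {$,d}  B: {$,d}
round 2: (no change)
  S: {$,d}  A: {$,d}  B: {$,d}

FOLLOW(S) = ["$", "d"]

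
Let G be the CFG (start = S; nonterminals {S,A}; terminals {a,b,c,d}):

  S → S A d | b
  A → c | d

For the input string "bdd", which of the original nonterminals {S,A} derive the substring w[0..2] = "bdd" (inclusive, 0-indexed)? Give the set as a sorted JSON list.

Convert to CNF:
  S -> S X1 | b
  A -> c | d
  T0 -> d
  X1 -> A T0

CYK fill — only the sub-triangle for w[0..2]:
  cell(0,0) b: {S}
  cell(1,1) d: {A,T0}  orig:{A}
  cell(2,2) d: {A,T0}  orig:{A}
  cell(0,1) bd: ∅
  cell(1,2) dd: {X1}  orig:{}
  cell(0,2) bdd: {S}

Original NTs in T[0,2] deriving "bdd": ["S"]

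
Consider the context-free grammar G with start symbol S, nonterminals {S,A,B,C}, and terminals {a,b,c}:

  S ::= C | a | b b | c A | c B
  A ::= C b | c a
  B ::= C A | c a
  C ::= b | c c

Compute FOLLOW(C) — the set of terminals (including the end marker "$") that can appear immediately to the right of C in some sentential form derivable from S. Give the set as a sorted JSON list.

FIRST iteration:
pass 1:
  A via A→c a: +{c}
  B via B→c a: +{c}
  C via C→b: +{b}
  C via C→c c: +{c}
  S via S→C: +{b,c}
  S via S→a: +{a}
  FIRST[S]={a,b,c}  FIRST[A]={c}  FIRST[B]={c}  FIRST[C]={b,c}
pass 2:
  A via A→C b: +{b}
  B via B→C A: +{b}
  FIRST[S]={a,b,c}  FIRST[A]={b,c}  FIRST[B]={b,c}  FIRST[C]={b,c}
pass 3: (stable)
  FIRST[S]={a,b,c}  FIRST[A]={b,c}  FIRST[B]={b,c}  FIRST[C]={b,c}

FOLLOW sets:
initialize: $ ∈ FOLLOW(S)
round 1:
  A→C b: FOLLOW(C) ⊇ FIRST(b) = {b}; new: +{b}
  B→C A: FOLLOW(C) ⊇ FIRST(A) = {b,c}; new: +{c}
  S→C: FOLLOW(C) ⊇ FOLLOW(S) ⊇ {$}; new: +{$}
  S→c A: FOLLOW(A) ⊇ FOLLOW(S) ⊇ {$}; new: +{$}
  S→c B: FOLLOW(B) ⊇ FOLLOW(S) ⊇ {$}; new: +{$}
  FOLLOW(S)={$}  FOLLOW(A)={$}  FOLLOW(B)={$}  FOLLOW(C)={$,b,c}
round 2: done
  FOLLOW(S)={$}  FOLLOW(A)={$}  FOLLOW(B)={$}  FOLLOW(C)={$,b,c}

FOLLOW(C) = ["$", "b", "c"]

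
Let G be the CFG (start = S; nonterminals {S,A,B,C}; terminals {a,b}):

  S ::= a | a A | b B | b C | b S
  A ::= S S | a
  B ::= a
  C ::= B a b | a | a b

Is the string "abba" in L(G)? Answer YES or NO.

Convert to CNF:
  S -> T0 A | T1 B | T1 C | T1 S | a
  A -> S S | a
  B -> a
  C -> B X2 | T0 T1 | a
  T0 -> a
  T1 -> b
  X2 -> T0 T1

CYK table (by increasing span):
  T[0,0] 'a' = {A,B,C,S,T0}  orig:{A,B,C,S}
  T[1,1] 'b' = {T1}  orig:{}
  T[2,2] 'b' = {T1}  orig:{}
  T[3,3] 'a' = {A,B,C,S,T0}  orig:{A,B,C,S}
  T[0,1] 'ab' = {C,X2}  orig:{C}
  T[1,2] 'bb' = ∅
  T[2,3] 'ba' = {S}
  T[0,2] 'abb' = ∅
  T[1,3] 'bba' = {S}
  T[0,3] 'abba' = {A}

S ∉ T[0,3] ⇒ NO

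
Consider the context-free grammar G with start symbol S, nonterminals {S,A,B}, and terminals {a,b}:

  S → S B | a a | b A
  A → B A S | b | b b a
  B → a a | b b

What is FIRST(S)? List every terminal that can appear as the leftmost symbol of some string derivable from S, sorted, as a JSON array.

FIRST iteration:
round 1:
  A via A→b: +{b}
  B via B→a a: +{a}
  B via B→b b: +{b}
  S via S→a a: +{a}
  S via S→b A: +{b}
  FIRST(S)={a,b}  FIRST(A)={b}  FIRST(B)={a,b}
round 2:
  A via A→B A S: +{a}
  FIRST(S)={a,b}  FIRST(A)={a,b}  FIRST(B)={a,b}
round 3: done
  FIRST(S)={a,b}  FIRST(A)={a,b}  FIRST(B)={a,b}

FIRST(S) = ["a", "b"]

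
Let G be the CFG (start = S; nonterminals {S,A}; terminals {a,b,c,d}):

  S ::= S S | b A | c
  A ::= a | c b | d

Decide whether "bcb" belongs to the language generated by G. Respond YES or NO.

Convert to CNF:
  S -> S S | T1 A | c
  A -> T0 T1 | a | d
  T0 -> c
  T1 -> b

CYK table (by increasing span):
  T[0,0] 'b' = {T1}  orig:{}
  T[1,1] 'c' = {S,T0}  orig:{S}
  T[2,2] 'b' = {T1}  orig:{}
  T[0,1] 'bc' = ∅
  T[1,2] 'cb' = {A}
  T[0,2] 'bcb' = {S}

S ∈ T[0,2] ⇒ YES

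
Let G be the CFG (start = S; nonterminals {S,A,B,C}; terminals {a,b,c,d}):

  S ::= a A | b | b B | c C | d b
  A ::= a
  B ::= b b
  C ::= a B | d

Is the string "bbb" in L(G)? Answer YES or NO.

Convert to CNF:
  S -> T0 B | T1 A | T2 C | T3 T0 | b
  A -> a
  B -> T0 T0
  C -> T1 B | d
  T0 -> b
  T1 -> a
  T2 -> c
  T3 -> d

Fill CYK table bottom-up:
  T[0,0] 'b' = {S,T0}  orig:{S}
  T[1,1] 'b' = {S,T0}  orig:{S}
  T[2,2] 'b' = {S,T0}  orig:{S}
  T[0,1] 'bb' = {B}
  T[1,2] 'bb' = {B}
  T[0,2] 'bbb' = {S}

S ∈ T[0,2] ⇒ YES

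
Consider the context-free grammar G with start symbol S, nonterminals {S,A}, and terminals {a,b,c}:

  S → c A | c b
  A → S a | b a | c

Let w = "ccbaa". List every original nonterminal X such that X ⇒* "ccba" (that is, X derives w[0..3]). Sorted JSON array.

Convert to CNF:
  S -> T2 A | T2 T1
  A -> S T0 | T1 T0 | c
  T0 -> a
  T1 -> b
  T2 -> c

CYK table (by increasing span), restricted to cells inside w[0..3]:
  [0..0]={A,T2}  "c"  orig:{A}
  [1..1]={A,T2}  "c"  orig:{A}
  [2..2]={T1}  "b"  orig:{}
  [3..3]={T0}  "a"  orig:{}
  [0..1]={S}  "cc"
  [1..2]={S}  "cb"
  [2..3]={A}  "ba"
  [0..2]=∅  "ccb"
  [1..3]={A,S}  "cba"
  [0..3]={S}  "ccba"

Original NTs in T[0,3] deriving "ccba": ["S"]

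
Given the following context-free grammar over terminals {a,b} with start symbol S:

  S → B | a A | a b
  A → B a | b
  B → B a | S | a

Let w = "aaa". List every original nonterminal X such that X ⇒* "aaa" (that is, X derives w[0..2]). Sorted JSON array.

CNF form of G:
  S -> B T0 | T0 A | T0 T1 | a
  A -> B T0 | b
  B -> B T0 | T0 A | T0 T1 | a
  T0 -> a
  T1 -> b

CYK table (by increasing span), restricted to cells inside w[0..2]:
  T[0,0] 'a' = {B,S,T0}  orig:{B,S}
  T[1,1] 'a' = {B,S,T0}  orig:{B,S}
  T[2,2] 'a' = {B,S,T0}  orig:{B,S}
  T[0,1] 'aa' = {A,B,S}
  T[1,2] 'aa' = {A,B,S}
  T[0,2] 'aaa' = {A,B,S}

Original NTs in T[0,2] deriving "aaa": ["A", "B", "S"]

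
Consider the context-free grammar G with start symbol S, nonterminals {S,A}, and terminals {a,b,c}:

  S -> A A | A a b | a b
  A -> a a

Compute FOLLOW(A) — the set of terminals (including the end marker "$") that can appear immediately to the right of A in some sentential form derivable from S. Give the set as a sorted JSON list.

FIRST iteration:
round 1:
  A via A→a a: +{a}
  S via S→A A: +{a}
  S: {a}  A: {a}
round 2: done
  S: {a}  A: {a}

FOLLOW sets:
seed FOLLOW(S) with $
[1]
  S→A A: FOLLOW(A) ⊇ FIRST(A) = {a}; new: +{a}
  S→A A: FOLLOW(A) ⊇ FOLLOW(S) ⊇ {$}; new: +{$}
  FOLLOW(S)={$}  FOLLOW(A)={$,a}
[2] — fixpoint
  FOLLOW(S)={$}  FOLLOW(A)={$,a}

FOLLOW(A) = ["$", "a"]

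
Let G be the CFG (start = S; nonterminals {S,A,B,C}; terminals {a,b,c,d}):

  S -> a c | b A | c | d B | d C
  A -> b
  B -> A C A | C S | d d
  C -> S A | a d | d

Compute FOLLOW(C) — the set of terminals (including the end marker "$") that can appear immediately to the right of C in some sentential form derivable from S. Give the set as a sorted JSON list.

FIRST iteration:
pass 1:
  A via A→b: +{b}
  B via B→A C A: +{b}
  B via B→d d: +{d}
  C via C→a d: +{a}
  C via C→d: +{d}
  S via S→a c: +{a}
  S via S→b A: +{b}
  S via S→c: +{c}
  S via S→d B: +{d}
  FIRST(S)={a,b,c,d}  FIRST(A)={b}  FIRST(B)={b,d}  FIRST(C)={a,d}
pass 2:
  B via B→C S: +{a}
  C via C→S A: +{b,c}
  FIRST(S)={a,b,c,d}  FIRST(A)={b}  FIRST(B)={a,b,d}  FIRST(C)={a,b,c,d}
pass 3:
  B via B→C S: +{c}
  FIRST(S)={a,b,c,d}  FIRST(A)={b}  FIRST(B)={a,b,c,d}  FIRST(C)={a,b,c,d}
pass 4: — fixpoint
  FIRST(S)={a,b,c,d}  FIRST(A)={b}  FIRST(B)={a,b,c,d}  FIRST(C)={a,b,c,d}

FOLLOW iteration:
initialize: $ ∈ FOLLOW(S)
iter 1:
  B→A C A: FOLLOW(A) ⊇ FIRST(C) = {a,b,c,d}; new: +{a,b,c,d}
  B→A C A: FOLLOW(C) ⊇ FIRST(A) = {b}; new: +{b}
  B→C S: FOLLOW(C) ⊇ FIRST(S) = {a,b,c,d}; new: +{a,c,d}
  C→S A: FOLLOW(S) ⊇ FIRST(A) = {b}; new: +{b}
  S→b A: FOLLOW(A) ⊇ FOLLOW(S) ⊇ {$,b}; new: +{$}
  S→d B: FOLLOW(B) ⊇ FOLLOW(S) ⊇ {$,b}; new: +{$,b}
  S→d C: FOLLOW(C) ⊇ FOLLOW(S) ⊇ {$,b}; new: +{$}
  FOLLOW[S]={$,b}  FOLLOW[A]={$,a,b,c,d}  FOLLOW[B]={$,b}  FOLLOW[C]={$,a,b,c,d}
iter 2: (stable)
  FOLLOW[S]={$,b}  FOLLOW[A]={$,a,b,c,d}  FOLLOW[B]={$,b}  FOLLOW[C]={$,a,b,c,d}

FOLLOW(C) = ["$", "a", "b", "c", "d"]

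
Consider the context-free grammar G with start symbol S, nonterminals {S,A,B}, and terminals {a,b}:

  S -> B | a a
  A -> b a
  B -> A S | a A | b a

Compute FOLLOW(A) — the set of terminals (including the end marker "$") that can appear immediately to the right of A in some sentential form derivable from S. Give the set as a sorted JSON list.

FIRST iteration:
[1]
  A via A→b a: +{b}
  B via B→A S: +{b}
  B via B→a A: +{a}
  S via S→B: +{a,b}
  FIRST[S]={a,b}  FIRST[A]={b}  FIRST[B]={a,b}
[2] (stable)
  FIRST[S]={a,b}  FIRST[A]={b}  FIRST[B]={a,b}

Compute FOLLOW by fixpoint:
FOLLOW(S) := {$}
round 1:
  B→A S: FOLLOW(A) ⊇ FIRST(S) = {a,b}; new: +{a,b}
  S→B: FOLLOW(B) ⊇ FOLLOW(S) ⊇ {$}; new: +{$}
  FOLLOW(S)={$}  FOLLOW(A)={a,b}  FOLLOW(B)={$}
round 2:
  B→a A: FOLLOW(A) ⊇ FOLLOW(B) ⊇ {$}; new: +{$}
  FOLLOW(S)={$}  FOLLOW(A)={$,a,b}  FOLLOW(B)={$}
round 3: (no change)
  FOLLOW(S)={$}  FOLLOW(A)={$,a,b}  FOLLOW(B)={$}

FOLLOW(A) = ["$", "a", "b"]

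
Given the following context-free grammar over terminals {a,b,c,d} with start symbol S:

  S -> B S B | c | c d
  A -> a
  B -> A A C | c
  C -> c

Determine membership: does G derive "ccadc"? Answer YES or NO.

CNF form of G:
  S -> B X3 | T0 T1 | c
  A -> a
  B -> A X2 | c
  C -> c
  T0 -> c
  T1 -> d
  X2 -> A C
  X3 -> S B

CYK table (by increasing span):
  T[0,0] 'c' = {B,C,S,T0}  orig:{B,C,S}
  T[1,1] 'c' = {B,C,S,T0}  orig:{B,C,S}
  T[2,2] 'a' = {A}
  T[3,3] 'd' = {T1}  orig:{}
  T[4,4] 'c' = {B,C,S,T0}  orig:{B,C,S}
  T[0,1] 'cc' = {X3}  orig:{}
  T[1,2] 'ca' = ∅
  T[2,3] 'ad' = ∅
  T[3,4] 'dc' = ∅
  T[0,2] 'cca' = ∅
  T[1,3] 'cad' = ∅
  T[2,4] 'adc' = ∅
  T[0,3] 'ccad' = ∅
  T[1,4] 'cadc' = ∅
  T[0,4] 'ccadc' = ∅

S ∉ T[0,4] ⇒ NO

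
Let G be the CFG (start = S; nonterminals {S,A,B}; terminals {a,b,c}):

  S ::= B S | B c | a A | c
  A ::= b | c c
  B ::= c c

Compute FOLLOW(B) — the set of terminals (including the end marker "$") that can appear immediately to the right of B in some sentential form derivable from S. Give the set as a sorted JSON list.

Compute FIRST by fixpoint:
iter 1:
  A via A→b: +{b}
  A via A→c c: +{c}
  B via B→c c: +{c}
  S via S→B S: +{c}
  S via S→a A: +{a}
  S: {a,c}  A: {b,c}  B: {c}
iter 2: — fixpoint
  S: {a,c}  A: {b,c}  B: {c}

FOLLOW sets:
seed FOLLOW(S) with $
round 1:
  S→B S: FOLLOW(B) ⊇ FIRST(S) = {a,c}; new: +{a,c}
  S→a A: FOLLOW(A) ⊇ FOLLOW(S) ⊇ {$}; new: +{$}
  FOLLOW(S)={$}  FOLLOW(A)={$}  FOLLOW(B)={a,c}
round 2: — fixpoint
  FOLLOW(S)={$}  FOLLOW(A)={$}  FOLLOW(B)={a,c}

FOLLOW(B) = ["a", "c"]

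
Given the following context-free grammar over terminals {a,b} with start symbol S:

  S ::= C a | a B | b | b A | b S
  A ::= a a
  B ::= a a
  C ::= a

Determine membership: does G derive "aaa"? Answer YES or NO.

Convert to CNF:
  S -> C T0 | T0 B | T1 A | T1 S | b
  A -> T0 T0
  B -> T0 T0
  C -> a
  T0 -> a
  T1 -> b

CYK table (by increasing span):
  cell(0,0) a: {C,T0}  orig:{C}
  cell(1,1) a: {C,T0}  orig:{C}
  cell(2,2) a: {C,T0}  orig:{C}
  cell(0,1) aa: {A,B,S}
  cell(1,2) aa: {A,B,S}
  cell(0,2) aaa: {S}

S ∈ T[0,2] ⇒ YES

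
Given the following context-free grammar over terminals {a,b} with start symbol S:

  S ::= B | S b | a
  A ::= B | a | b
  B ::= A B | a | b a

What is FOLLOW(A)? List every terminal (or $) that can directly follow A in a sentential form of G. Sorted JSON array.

FIRST iteration:
iter 1:
  A via A→a: +{a}
  A via A→b: +{b}
  B via B→A B: +{a,b}
  S via S→B: +{a,b}
  FIRST(S)={a,b}  FIRST(A)={a,b}  FIRST(B)={a,b}
iter 2: done
  FIRST(S)={a,b}  FIRST(A)={a,b}  FIRST(B)={a,b}

FOLLOW sets:
seed FOLLOW(S) with $
pass 1:
  B→A B: FOLLOW(A) ⊇ FIRST(B) = {a,b}; new: +{a,b}
  S→B: FOLLOW(B) ⊇ FOLLOW(S) ⊇ {$}; new: +{$}
  S→S b: FOLLOW(S) ⊇ FIRST(b) = {b}; new: +{b}
  FOLLOW[S]={$,b}  FOLLOW[A]={a,b}  FOLLOW[B]={$}
pass 2:
  A→B: FOLLOW(B) ⊇ FOLLOW(A) ⊇ {a,b}; new: +{a,b}
  FOLLOW[S]={$,b}  FOLLOW[A]={a,b}  FOLLOW[B]={$,a,b}
pass 3: (no change)
  FOLLOW[S]={$,b}  FOLLOW[A]={a,b}  FOLLOW[B]={$,a,b}

FOLLOW(A) = ["a", "b"]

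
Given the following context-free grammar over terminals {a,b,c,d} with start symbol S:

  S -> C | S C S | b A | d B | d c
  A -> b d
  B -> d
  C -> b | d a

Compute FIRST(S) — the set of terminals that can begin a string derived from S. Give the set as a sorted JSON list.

FIRST iteration:
pass 1:
  A via A→b d: +{b}
  B via B→d: +{d}
  C via C→b: +{b}
  C via C→d a: +{d}
  S via S→C: +{b,d}
  FIRST(S)={b,d}  FIRST(A)={b}  FIRST(B)={d}  FIRST(C)={b,d}
pass 2: — fixpoint
  FIRST(S)={b,d}  FIRST(A)={b}  FIRST(B)={d}  FIRST(C)={b,d}

FIRST(S) = ["b", "d"]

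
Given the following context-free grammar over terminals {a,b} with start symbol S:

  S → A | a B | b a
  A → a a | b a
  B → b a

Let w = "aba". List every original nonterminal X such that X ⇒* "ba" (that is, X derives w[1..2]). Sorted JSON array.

Convert to CNF:
  S -> T0 B | T0 T0 | T1 T0
  A -> T0 T0 | T1 T0
  B -> T1 T0
  T0 -> a
  T1 -> b

CYK table (by increasing span), restricted to cells inside w[1..2]:
  cell(1,1) b: {T1}  orig:{}
  cell(2,2) a: {T0}  orig:{}
  cell(1,2) ba: {A,B,S}

Original NTs in T[1,2] deriving "ba": ["A", "B", "S"]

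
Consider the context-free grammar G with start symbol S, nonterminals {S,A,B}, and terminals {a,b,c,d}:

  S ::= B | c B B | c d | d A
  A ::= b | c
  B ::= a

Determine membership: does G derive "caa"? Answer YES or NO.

Convert to CNF:
  S -> T0 T1 | T0 X2 | T1 A | a
  A -> b | c
  B -> a
  T0 -> c
  T1 -> d
  X2 -> B B

CYK fill:
  T[0,0] 'c' = {A,T0}  orig:{A}
  T[1,1] 'a' = {B,S}
  T[2,2] 'a' = {B,S}
  T[0,1] 'ca' = ∅
  T[1,2] 'aa' = {X2}  orig:{}
  T[0,2] 'caa' = {S}

S ∈ T[0,2] ⇒ YES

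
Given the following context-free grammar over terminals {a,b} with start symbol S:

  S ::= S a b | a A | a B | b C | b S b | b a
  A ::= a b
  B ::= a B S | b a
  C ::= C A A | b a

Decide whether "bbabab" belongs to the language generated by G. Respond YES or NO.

CNF form of G:
  S -> S X4 | T0 A | T0 B | T1 C | T1 T0 | T1 X5
  A -> T0 T1
  B -> T0 X2 | T1 T0
  C -> C X3 | T1 T0
  T0 -> a
  T1 -> b
  X2 -> B S
  X3 -> A A
  X4 -> T0 T1
  X5 -> S T1

Fill CYK table bottom-up:
  [0..0]={T1}  "b"  orig:{}
  [1..1]={T1}  "b"  orig:{}
  [2..2]={T0}  "a"  orig:{}
  [3..3]={T1}  "b"  orig:{}
  [4..4]={T0}  "a"  orig:{}
  [5..5]={T1}  "b"  orig:{}
  [0..1]=∅  "bb"
  [1..2]={B,C,S}  "ba"
  [2..3]={A,X4}  "ab"  orig:{A}
  [3..4]={B,C,S}  "ba"
  [4..5]={A,X4}  "ab"  orig:{A}
  [0..2]={S}  "bba"
  [1..3]={X5}  "bab"  orig:{}
  [2..4]={S}  "aba"
  [3..5]={X5}  "bab"  orig:{}
  [0..3]={S,X5}  "bbab"  orig:{S}
  [1..4]={X2}  "baba"  orig:{}
  [2..5]={X3,X5}  "abab"  orig:{}
  [0..4]=∅  "bbaba"
  [1..5]={S}  "babab"
  [0..5]={S}  "bbabab"

S ∈ T[0,5] ⇒ YES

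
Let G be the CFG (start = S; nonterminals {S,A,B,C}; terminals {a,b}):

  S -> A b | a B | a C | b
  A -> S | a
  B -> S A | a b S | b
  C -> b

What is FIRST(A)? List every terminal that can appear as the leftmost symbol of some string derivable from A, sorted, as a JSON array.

Compute FIRST by fixpoint:
pass 1:
  A via A→a: +{a}
  B via B→a b S: +{a}
  B via B→b: +{b}
  C via C→b: +{b}
  S via S→A b: +{a}
  S via S→b: +{b}
  S: {a,b}  A: {a}  B: {a,b}  C: {b}
pass 2:
  A via A→S: +{b}
  S: {a,b}  A: {a,b}  B: {a,b}  C: {b}
pass 3: (stable)
  S: {a,b}  A: {a,b}  B: {a,b}  C: {b}

FIRST(A) = ["a", "b"]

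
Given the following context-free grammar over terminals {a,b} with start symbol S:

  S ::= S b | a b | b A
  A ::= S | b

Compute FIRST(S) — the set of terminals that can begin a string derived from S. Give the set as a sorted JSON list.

FIRST iteration:
round 1:
  A via A→b: +{b}
  S via S→a b: +{a}
  S via S→b A: +{b}
  FIRST(S)={a,b}  FIRST(A)={b}
round 2:
  A via A→S: +{a}
  FIRST(S)={a,b}  FIRST(A)={a,b}
round 3: (stable)
  FIRST(S)={a,b}  FIRST(A)={a,b}

FIRST(S) = ["a", "b"]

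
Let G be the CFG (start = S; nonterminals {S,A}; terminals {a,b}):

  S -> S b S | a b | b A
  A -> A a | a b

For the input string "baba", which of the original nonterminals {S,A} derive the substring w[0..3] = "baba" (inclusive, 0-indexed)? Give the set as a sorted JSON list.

Convert to CNF:
  S -> S X2 | T0 T1 | T1 A
  A -> A T0 | T0 T1
  T0 -> a
  T1 -> b
  X2 -> T1 S

Fill CYK table bottom-up, restricted to cells inside w[0..3]:
  [0..0]={T1}  "b"  orig:{}
  [1..1]={T0}  "a"  orig:{}
  [2..2]={T1}  "b"  orig:{}
  [3..3]={T0}  "a"  orig:{}
  [0..1]=∅  "ba"
  [1..2]={A,S}  "ab"
  [2..3]=∅  "ba"
  [0..2]={S,X2}  "bab"  orig:{S}
  [1..3]={A}  "aba"
  [0..3]={S}  "baba"

Original NTs in T[0,3] deriving "baba": ["S"]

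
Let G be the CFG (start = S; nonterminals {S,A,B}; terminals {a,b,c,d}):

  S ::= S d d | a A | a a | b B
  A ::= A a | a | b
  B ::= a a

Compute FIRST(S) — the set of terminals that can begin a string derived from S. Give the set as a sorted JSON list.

FIRST sets, iterate to fixpoint:
iter 1:
  A via A→a: +{a}
  A via A→b: +{b}
  B via B→a a: +{a}
  S via S→a A: +{a}
  S via S→b B: +{b}
  FIRST[S]={a,b}  FIRST[A]={a,b}  FIRST[B]={a}
iter 2: done
  FIRST[S]={a,b}  FIRST[A]={a,b}  FIRST[B]={a}

FIRST(S) = ["a", "b"]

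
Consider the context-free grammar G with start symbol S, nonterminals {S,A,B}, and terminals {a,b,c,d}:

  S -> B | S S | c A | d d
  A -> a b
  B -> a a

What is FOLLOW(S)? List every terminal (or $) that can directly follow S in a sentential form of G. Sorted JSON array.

FIRST sets, iterate to fixpoint:
pass 1:
  A via A→a b: +{a}
  B via B→a a: +{a}
  S via S→B: +{a}
  S via S→c A: +{c}
  S via S→d d: +{d}
  FIRST[S]={a,c,d}  FIRST[A]={a}  FIRST[B]={a}
pass 2: (stable)
  FIRST[S]={a,c,d}  FIRST[A]={a}  FIRST[B]={a}

FOLLOW iteration:
FOLLOW(S) := {$}
[1]
  S→B: FOLLOW(B) ⊇ FOLLOW(S) ⊇ {$}; new: +{$}
  S→S S: FOLLOW(S) ⊇ FIRST(S) = {a,c,d}; new: +{a,c,d}
  S→c A: FOLLOW(A) ⊇ FOLLOW(S) ⊇ {$,a,c,d}; new: +{$,a,c,d}
  S: {$,a,c,d}  A: {$,a,c,d}  B: {$}
[2]
  S→B: FOLLOW(B) ⊇ FOLLOW(S) ⊇ {$,a,c,d}; new: +{a,c,d}
  S: {$,a,c,d}  A: {$,a,c,d}  B: {$,a,c,d}
[3] (stable)
  S: {$,a,c,d}  A: {$,a,c,d}  B: {$,a,c,d}

FOLLOW(S) = ["$", "a", "c", "d"]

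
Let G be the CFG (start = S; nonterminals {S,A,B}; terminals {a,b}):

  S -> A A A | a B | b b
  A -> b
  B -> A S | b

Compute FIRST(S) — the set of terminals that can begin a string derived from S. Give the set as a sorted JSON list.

FIRST sets, iterate to fixpoint:
[1]
  A via A→b: +{b}
  B via B→A S: +{b}
  S via S→A A A: +{b}
  S via S→a B: +{a}
  S: {a,b}  A: {b}  B: {b}
[2] — fixpoint
  S: {a,b}  A: {b}  B: {b}

FIRST(S) = ["a", "b"]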